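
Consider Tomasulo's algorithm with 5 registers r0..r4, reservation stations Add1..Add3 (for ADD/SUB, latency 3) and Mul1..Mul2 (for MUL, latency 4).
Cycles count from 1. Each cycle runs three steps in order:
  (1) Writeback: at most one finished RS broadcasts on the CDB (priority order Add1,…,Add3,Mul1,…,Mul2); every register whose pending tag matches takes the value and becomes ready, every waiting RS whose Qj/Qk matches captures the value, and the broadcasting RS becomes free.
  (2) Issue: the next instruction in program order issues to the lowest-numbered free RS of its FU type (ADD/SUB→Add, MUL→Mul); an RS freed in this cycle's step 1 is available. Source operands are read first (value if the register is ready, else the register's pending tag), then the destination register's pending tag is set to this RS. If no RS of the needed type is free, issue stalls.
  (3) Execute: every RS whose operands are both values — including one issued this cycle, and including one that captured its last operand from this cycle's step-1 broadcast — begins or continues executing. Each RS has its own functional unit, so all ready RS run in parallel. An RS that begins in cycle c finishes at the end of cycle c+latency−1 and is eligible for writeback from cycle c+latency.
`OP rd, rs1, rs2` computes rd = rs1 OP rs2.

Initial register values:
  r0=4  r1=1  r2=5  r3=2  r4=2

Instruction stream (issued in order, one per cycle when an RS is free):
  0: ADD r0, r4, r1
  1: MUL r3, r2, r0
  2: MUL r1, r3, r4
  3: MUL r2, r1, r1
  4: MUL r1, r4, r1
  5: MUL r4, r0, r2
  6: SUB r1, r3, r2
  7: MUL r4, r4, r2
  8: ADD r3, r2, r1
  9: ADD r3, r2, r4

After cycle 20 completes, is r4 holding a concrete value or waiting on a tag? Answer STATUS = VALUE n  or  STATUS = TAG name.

STATUS = TAG Mul2

c1: issue ADD r0<-Add1 | r0:Add1,r1:1,r2:5,r3:2,r4:2
c2: issue MUL r3<-Mul1 | r0:Add1,r1:1,r2:5,r3:Mul1,r4:2
c3: issue MUL r1<-Mul2 | r0:Add1,r1:Mul2,r2:5,r3:Mul1,r4:2
c4: CDB Add1=3; stall | r0:3,r1:Mul2,r2:5,r3:Mul1,r4:2
c5: stall | r0:3,r1:Mul2,r2:5,r3:Mul1,r4:2
c6: stall | r0:3,r1:Mul2,r2:5,r3:Mul1,r4:2
c7: stall | r0:3,r1:Mul2,r2:5,r3:Mul1,r4:2
c8: CDB Mul1=15; issue MUL r2<-Mul1 | r0:3,r1:Mul2,r2:Mul1,r3:15,r4:2
c9: stall | r0:3,r1:Mul2,r2:Mul1,r3:15,r4:2
c10: stall | r0:3,r1:Mul2,r2:Mul1,r3:15,r4:2
c11: stall | r0:3,r1:Mul2,r2:Mul1,r3:15,r4:2
c12: CDB Mul2=30; issue MUL r1<-Mul2 | r0:3,r1:Mul2,r2:Mul1,r3:15,r4:2
c13: stall | r0:3,r1:Mul2,r2:Mul1,r3:15,r4:2
c14: stall | r0:3,r1:Mul2,r2:Mul1,r3:15,r4:2
c15: stall | r0:3,r1:Mul2,r2:Mul1,r3:15,r4:2
c16: CDB Mul1=900; issue MUL r4<-Mul1 | r0:3,r1:Mul2,r2:900,r3:15,r4:Mul1
c17: CDB Mul2=60; issue SUB r1<-Add1 | r0:3,r1:Add1,r2:900,r3:15,r4:Mul1
c18: issue MUL r4<-Mul2 | r0:3,r1:Add1,r2:900,r3:15,r4:Mul2
c19: issue ADD r3<-Add2 | r0:3,r1:Add1,r2:900,r3:Add2,r4:Mul2
c20: CDB Add1=-885; issue ADD r3<-Add1 | r0:3,r1:-885,r2:900,r3:Add1,r4:Mul2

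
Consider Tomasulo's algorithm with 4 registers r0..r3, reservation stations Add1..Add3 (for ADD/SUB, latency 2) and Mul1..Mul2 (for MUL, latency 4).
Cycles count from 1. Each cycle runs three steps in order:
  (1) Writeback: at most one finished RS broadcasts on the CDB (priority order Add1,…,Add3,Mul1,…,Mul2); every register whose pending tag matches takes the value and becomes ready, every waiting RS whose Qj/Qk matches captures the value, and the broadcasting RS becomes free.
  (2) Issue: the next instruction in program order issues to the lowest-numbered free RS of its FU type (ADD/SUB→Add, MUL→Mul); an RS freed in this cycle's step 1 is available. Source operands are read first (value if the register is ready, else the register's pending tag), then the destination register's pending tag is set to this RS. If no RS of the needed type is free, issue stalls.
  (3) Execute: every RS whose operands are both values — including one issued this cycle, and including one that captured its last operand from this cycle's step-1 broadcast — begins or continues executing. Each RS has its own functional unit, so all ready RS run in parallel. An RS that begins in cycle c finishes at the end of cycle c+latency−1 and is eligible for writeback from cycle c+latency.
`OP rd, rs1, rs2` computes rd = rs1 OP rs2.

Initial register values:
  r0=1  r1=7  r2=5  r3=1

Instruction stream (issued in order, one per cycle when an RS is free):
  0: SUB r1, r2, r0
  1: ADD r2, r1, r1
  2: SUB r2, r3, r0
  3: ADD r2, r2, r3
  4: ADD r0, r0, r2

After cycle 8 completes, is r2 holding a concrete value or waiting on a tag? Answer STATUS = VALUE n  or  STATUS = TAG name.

STATUS = VALUE 1

cycle 1: issue SUB r1<-Add1 // r0:1,r1:Add1,r2:5,r3:1
cycle 2: issue ADD r2<-Add2 // r0:1,r1:Add1,r2:Add2,r3:1
cycle 3: CDB Add1=4; issue SUB r2<-Add1 // r0:1,r1:4,r2:Add1,r3:1
cycle 4: issue ADD r2<-Add3 // r0:1,r1:4,r2:Add3,r3:1
cycle 5: CDB Add1=0; issue ADD r0<-Add1 // r0:Add1,r1:4,r2:Add3,r3:1
cycle 6: CDB Add2=8 // r0:Add1,r1:4,r2:Add3,r3:1
cycle 7: CDB Add3=1 // r0:Add1,r1:4,r2:1,r3:1
cycle 8: - // r0:Add1,r1:4,r2:1,r3:1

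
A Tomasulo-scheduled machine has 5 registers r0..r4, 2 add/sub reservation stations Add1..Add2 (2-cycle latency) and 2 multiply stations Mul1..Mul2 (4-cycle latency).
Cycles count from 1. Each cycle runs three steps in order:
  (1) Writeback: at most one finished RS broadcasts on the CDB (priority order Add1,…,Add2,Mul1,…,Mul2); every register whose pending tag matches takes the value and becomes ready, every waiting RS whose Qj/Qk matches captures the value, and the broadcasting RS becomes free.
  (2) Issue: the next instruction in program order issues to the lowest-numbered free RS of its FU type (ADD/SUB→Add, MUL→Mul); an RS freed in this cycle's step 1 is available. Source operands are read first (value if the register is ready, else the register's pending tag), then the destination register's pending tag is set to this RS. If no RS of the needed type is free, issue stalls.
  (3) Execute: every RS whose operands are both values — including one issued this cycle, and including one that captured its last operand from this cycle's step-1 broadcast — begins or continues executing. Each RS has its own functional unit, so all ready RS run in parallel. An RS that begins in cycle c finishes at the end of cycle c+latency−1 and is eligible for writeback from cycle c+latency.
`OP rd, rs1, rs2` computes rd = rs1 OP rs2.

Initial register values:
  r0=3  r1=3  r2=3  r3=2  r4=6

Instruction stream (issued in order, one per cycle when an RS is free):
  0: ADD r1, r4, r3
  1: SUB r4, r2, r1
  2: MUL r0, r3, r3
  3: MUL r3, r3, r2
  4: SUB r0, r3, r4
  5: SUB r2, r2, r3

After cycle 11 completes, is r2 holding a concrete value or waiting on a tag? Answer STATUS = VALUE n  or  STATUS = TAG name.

c1: issue ADD r1<-Add1 | r0:3,r1:Add1,r2:3,r3:2,r4:6
c2: issue SUB r4<-Add2 | r0:3,r1:Add1,r2:3,r3:2,r4:Add2
c3: CDB Add1=8; issue MUL r0<-Mul1 | r0:Mul1,r1:8,r2:3,r3:2,r4:Add2
c4: issue MUL r3<-Mul2 | r0:Mul1,r1:8,r2:3,r3:Mul2,r4:Add2
c5: CDB Add2=-5; issue SUB r0<-Add1 | r0:Add1,r1:8,r2:3,r3:Mul2,r4:-5
c6: issue SUB r2<-Add2 | r0:Add1,r1:8,r2:Add2,r3:Mul2,r4:-5
c7: CDB Mul1=4 | r0:Add1,r1:8,r2:Add2,r3:Mul2,r4:-5
c8: CDB Mul2=6 | r0:Add1,r1:8,r2:Add2,r3:6,r4:-5
c9: - | r0:Add1,r1:8,r2:Add2,r3:6,r4:-5
c10: CDB Add1=11 | r0:11,r1:8,r2:Add2,r3:6,r4:-5
c11: CDB Add2=-3 | r0:11,r1:8,r2:-3,r3:6,r4:-5

STATUS = VALUE -3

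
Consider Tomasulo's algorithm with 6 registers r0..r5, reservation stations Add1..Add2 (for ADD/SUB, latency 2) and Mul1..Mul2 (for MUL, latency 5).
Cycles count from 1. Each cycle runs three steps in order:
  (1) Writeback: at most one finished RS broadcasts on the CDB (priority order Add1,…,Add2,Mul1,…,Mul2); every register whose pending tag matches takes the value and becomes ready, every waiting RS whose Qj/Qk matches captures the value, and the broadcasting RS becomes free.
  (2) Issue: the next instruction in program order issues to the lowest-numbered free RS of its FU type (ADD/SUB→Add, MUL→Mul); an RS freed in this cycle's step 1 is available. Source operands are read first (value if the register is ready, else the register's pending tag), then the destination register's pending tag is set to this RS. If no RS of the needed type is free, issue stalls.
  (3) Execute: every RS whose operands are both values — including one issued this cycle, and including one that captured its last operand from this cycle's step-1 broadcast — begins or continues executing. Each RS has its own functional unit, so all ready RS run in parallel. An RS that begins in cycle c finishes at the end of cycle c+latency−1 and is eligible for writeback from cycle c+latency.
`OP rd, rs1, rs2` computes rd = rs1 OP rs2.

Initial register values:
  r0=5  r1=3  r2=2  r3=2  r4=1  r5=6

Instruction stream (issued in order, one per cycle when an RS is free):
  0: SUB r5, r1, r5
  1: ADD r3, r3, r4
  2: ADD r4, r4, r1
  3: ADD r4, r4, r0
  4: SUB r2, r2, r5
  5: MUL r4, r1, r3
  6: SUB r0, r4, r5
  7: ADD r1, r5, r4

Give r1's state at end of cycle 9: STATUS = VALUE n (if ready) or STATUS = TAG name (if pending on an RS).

STATUS = TAG Add2

cycle 1: issue SUB r5<-Add1 // r0:5,r1:3,r2:2,r3:2,r4:1,r5:Add1
cycle 2: issue ADD r3<-Add2 // r0:5,r1:3,r2:2,r3:Add2,r4:1,r5:Add1
cycle 3: CDB Add1=-3; issue ADD r4<-Add1 // r0:5,r1:3,r2:2,r3:Add2,r4:Add1,r5:-3
cycle 4: CDB Add2=3; issue ADD r4<-Add2 // r0:5,r1:3,r2:2,r3:3,r4:Add2,r5:-3
cycle 5: CDB Add1=4; issue SUB r2<-Add1 // r0:5,r1:3,r2:Add1,r3:3,r4:Add2,r5:-3
cycle 6: issue MUL r4<-Mul1 // r0:5,r1:3,r2:Add1,r3:3,r4:Mul1,r5:-3
cycle 7: CDB Add1=5; issue SUB r0<-Add1 // r0:Add1,r1:3,r2:5,r3:3,r4:Mul1,r5:-3
cycle 8: CDB Add2=9; issue ADD r1<-Add2 // r0:Add1,r1:Add2,r2:5,r3:3,r4:Mul1,r5:-3
cycle 9: - // r0:Add1,r1:Add2,r2:5,r3:3,r4:Mul1,r5:-3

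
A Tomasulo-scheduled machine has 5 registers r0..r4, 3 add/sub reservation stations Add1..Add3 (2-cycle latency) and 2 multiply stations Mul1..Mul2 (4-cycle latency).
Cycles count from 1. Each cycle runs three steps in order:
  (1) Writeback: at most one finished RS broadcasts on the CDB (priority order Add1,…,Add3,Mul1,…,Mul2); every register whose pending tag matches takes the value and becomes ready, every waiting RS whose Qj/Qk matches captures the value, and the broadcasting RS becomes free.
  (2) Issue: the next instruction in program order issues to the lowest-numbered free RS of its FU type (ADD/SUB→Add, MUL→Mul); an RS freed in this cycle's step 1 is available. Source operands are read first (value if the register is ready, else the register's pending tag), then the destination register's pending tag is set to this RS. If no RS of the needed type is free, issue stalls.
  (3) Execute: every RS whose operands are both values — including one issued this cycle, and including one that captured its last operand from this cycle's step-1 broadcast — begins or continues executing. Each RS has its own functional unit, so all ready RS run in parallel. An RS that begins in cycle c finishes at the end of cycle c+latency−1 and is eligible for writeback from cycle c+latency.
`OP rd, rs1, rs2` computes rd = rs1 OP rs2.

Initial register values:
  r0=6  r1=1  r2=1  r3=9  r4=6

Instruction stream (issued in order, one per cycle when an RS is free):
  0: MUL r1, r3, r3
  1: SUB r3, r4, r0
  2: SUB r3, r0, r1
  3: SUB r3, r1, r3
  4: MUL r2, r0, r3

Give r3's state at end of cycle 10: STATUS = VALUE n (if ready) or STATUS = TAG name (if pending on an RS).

STATUS = VALUE 156

cycle 1: issue MUL r1<-Mul1 // r0:6,r1:Mul1,r2:1,r3:9,r4:6
cycle 2: issue SUB r3<-Add1 // r0:6,r1:Mul1,r2:1,r3:Add1,r4:6
cycle 3: issue SUB r3<-Add2 // r0:6,r1:Mul1,r2:1,r3:Add2,r4:6
cycle 4: CDB Add1=0; issue SUB r3<-Add1 // r0:6,r1:Mul1,r2:1,r3:Add1,r4:6
cycle 5: CDB Mul1=81; issue MUL r2<-Mul1 // r0:6,r1:81,r2:Mul1,r3:Add1,r4:6
cycle 6: - // r0:6,r1:81,r2:Mul1,r3:Add1,r4:6
cycle 7: CDB Add2=-75 // r0:6,r1:81,r2:Mul1,r3:Add1,r4:6
cycle 8: - // r0:6,r1:81,r2:Mul1,r3:Add1,r4:6
cycle 9: CDB Add1=156 // r0:6,r1:81,r2:Mul1,r3:156,r4:6
cycle 10: - // r0:6,r1:81,r2:Mul1,r3:156,r4:6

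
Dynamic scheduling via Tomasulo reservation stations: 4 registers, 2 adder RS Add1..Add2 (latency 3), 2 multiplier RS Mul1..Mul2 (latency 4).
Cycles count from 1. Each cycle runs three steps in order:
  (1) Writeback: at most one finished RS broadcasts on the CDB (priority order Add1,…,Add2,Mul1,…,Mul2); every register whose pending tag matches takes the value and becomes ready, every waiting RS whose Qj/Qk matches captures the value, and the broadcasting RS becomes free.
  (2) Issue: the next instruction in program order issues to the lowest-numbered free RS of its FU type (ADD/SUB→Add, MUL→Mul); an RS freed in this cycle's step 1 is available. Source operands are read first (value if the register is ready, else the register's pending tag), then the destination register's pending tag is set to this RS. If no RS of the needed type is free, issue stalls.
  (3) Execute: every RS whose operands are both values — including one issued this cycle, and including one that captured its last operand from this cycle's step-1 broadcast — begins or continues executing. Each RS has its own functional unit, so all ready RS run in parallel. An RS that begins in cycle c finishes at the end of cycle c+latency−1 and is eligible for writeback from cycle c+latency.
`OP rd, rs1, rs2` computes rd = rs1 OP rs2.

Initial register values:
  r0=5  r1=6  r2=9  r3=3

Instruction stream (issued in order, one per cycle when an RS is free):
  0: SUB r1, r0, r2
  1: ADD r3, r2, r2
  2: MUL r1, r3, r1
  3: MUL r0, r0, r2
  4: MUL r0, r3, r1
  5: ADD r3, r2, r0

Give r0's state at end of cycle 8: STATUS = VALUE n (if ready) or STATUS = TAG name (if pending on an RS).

  c1: issue SUB r1<-Add1  regs: r0:5,r1:Add1,r2:9,r3:3
  c2: issue ADD r3<-Add2  regs: r0:5,r1:Add1,r2:9,r3:Add2
  c3: issue MUL r1<-Mul1  regs: r0:5,r1:Mul1,r2:9,r3:Add2
  c4: CDB Add1=-4; issue MUL r0<-Mul2  regs: r0:Mul2,r1:Mul1,r2:9,r3:Add2
  c5: CDB Add2=18; stall  regs: r0:Mul2,r1:Mul1,r2:9,r3:18
  c6: stall  regs: r0:Mul2,r1:Mul1,r2:9,r3:18
  c7: stall  regs: r0:Mul2,r1:Mul1,r2:9,r3:18
  c8: CDB Mul2=45; issue MUL r0<-Mul2  regs: r0:Mul2,r1:Mul1,r2:9,r3:18

STATUS = TAG Mul2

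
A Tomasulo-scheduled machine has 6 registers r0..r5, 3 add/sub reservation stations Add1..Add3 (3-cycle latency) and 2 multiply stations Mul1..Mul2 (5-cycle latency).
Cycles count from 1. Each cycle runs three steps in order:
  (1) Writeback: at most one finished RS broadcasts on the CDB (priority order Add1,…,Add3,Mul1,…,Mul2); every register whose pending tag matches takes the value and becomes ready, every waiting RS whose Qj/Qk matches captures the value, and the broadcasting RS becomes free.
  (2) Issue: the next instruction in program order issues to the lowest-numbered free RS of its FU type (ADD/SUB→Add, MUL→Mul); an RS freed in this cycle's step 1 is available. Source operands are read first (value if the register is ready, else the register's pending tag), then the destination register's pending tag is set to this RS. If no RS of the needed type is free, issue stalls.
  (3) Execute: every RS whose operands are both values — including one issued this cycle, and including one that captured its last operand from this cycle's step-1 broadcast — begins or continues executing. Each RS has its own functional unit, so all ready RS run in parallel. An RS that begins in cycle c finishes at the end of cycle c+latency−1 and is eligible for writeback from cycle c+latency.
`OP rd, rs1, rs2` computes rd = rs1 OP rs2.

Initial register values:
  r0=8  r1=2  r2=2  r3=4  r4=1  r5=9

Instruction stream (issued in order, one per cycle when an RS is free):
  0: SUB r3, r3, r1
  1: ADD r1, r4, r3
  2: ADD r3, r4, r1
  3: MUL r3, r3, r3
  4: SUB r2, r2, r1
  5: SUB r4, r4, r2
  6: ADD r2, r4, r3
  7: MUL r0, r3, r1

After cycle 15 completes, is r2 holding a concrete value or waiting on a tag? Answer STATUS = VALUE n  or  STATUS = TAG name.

STATUS = TAG Add1

  c1: issue SUB r3<-Add1  regs: r0:8,r1:2,r2:2,r3:Add1,r4:1,r5:9
  c2: issue ADD r1<-Add2  regs: r0:8,r1:Add2,r2:2,r3:Add1,r4:1,r5:9
  c3: issue ADD r3<-Add3  regs: r0:8,r1:Add2,r2:2,r3:Add3,r4:1,r5:9
  c4: CDB Add1=2; issue MUL r3<-Mul1  regs: r0:8,r1:Add2,r2:2,r3:Mul1,r4:1,r5:9
  c5: issue SUB r2<-Add1  regs: r0:8,r1:Add2,r2:Add1,r3:Mul1,r4:1,r5:9
  c6: stall  regs: r0:8,r1:Add2,r2:Add1,r3:Mul1,r4:1,r5:9
  c7: CDB Add2=3; issue SUB r4<-Add2  regs: r0:8,r1:3,r2:Add1,r3:Mul1,r4:Add2,r5:9
  c8: stall  regs: r0:8,r1:3,r2:Add1,r3:Mul1,r4:Add2,r5:9
  c9: stall  regs: r0:8,r1:3,r2:Add1,r3:Mul1,r4:Add2,r5:9
  c10: CDB Add1=-1; issue ADD r2<-Add1  regs: r0:8,r1:3,r2:Add1,r3:Mul1,r4:Add2,r5:9
  c11: CDB Add3=4; issue MUL r0<-Mul2  regs: r0:Mul2,r1:3,r2:Add1,r3:Mul1,r4:Add2,r5:9
  c12: -  regs: r0:Mul2,r1:3,r2:Add1,r3:Mul1,r4:Add2,r5:9
  c13: CDB Add2=2  regs: r0:Mul2,r1:3,r2:Add1,r3:Mul1,r4:2,r5:9
  c14: -  regs: r0:Mul2,r1:3,r2:Add1,r3:Mul1,r4:2,r5:9
  c15: -  regs: r0:Mul2,r1:3,r2:Add1,r3:Mul1,r4:2,r5:9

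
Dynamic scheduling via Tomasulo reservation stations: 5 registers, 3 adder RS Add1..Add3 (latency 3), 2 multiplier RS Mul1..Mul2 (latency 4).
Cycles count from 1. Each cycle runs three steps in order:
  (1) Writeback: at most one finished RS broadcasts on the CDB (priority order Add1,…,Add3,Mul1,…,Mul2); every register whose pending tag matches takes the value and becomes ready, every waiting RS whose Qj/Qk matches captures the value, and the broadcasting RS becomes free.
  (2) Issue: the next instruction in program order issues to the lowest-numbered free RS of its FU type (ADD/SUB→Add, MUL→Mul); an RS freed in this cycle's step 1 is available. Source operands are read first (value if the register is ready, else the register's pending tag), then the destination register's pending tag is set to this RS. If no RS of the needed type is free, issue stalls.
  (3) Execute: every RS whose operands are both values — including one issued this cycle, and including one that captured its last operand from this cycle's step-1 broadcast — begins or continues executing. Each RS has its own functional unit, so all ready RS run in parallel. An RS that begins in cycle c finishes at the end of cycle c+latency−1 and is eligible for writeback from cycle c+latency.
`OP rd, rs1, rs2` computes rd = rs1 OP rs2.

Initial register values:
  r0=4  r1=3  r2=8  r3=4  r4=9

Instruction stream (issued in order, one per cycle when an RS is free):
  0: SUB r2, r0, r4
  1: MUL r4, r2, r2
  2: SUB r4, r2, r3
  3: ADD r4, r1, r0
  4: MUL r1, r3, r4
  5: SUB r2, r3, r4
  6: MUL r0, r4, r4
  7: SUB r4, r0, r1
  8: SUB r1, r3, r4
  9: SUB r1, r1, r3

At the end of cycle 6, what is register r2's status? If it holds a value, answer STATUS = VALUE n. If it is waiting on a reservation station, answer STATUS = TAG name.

STATUS = TAG Add3

cycle 1: issue SUB r2<-Add1 // r0:4,r1:3,r2:Add1,r3:4,r4:9
cycle 2: issue MUL r4<-Mul1 // r0:4,r1:3,r2:Add1,r3:4,r4:Mul1
cycle 3: issue SUB r4<-Add2 // r0:4,r1:3,r2:Add1,r3:4,r4:Add2
cycle 4: CDB Add1=-5; issue ADD r4<-Add1 // r0:4,r1:3,r2:-5,r3:4,r4:Add1
cycle 5: issue MUL r1<-Mul2 // r0:4,r1:Mul2,r2:-5,r3:4,r4:Add1
cycle 6: issue SUB r2<-Add3 // r0:4,r1:Mul2,r2:Add3,r3:4,r4:Add1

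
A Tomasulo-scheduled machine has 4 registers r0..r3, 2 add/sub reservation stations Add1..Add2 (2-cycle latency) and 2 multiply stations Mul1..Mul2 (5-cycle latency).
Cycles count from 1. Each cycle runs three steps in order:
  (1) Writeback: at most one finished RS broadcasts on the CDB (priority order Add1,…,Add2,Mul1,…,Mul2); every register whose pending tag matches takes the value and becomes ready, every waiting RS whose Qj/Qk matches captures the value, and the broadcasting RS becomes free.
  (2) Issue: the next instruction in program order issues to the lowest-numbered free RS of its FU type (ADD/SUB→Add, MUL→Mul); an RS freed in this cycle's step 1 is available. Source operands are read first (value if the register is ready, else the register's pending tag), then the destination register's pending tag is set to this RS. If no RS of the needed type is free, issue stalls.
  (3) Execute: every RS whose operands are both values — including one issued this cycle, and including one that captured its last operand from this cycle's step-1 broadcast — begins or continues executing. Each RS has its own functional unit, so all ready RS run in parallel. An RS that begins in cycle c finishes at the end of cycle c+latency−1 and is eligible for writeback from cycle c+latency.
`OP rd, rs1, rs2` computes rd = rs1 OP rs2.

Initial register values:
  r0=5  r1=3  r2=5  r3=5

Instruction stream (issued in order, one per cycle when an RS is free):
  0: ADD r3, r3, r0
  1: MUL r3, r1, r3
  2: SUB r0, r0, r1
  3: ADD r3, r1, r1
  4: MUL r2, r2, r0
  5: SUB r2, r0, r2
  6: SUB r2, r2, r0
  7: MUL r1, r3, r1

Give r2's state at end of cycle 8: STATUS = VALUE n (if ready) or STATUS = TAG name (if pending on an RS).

STATUS = TAG Add2

cycle 1: issue ADD r3<-Add1 // r0:5,r1:3,r2:5,r3:Add1
cycle 2: issue MUL r3<-Mul1 // r0:5,r1:3,r2:5,r3:Mul1
cycle 3: CDB Add1=10; issue SUB r0<-Add1 // r0:Add1,r1:3,r2:5,r3:Mul1
cycle 4: issue ADD r3<-Add2 // r0:Add1,r1:3,r2:5,r3:Add2
cycle 5: CDB Add1=2; issue MUL r2<-Mul2 // r0:2,r1:3,r2:Mul2,r3:Add2
cycle 6: CDB Add2=6; issue SUB r2<-Add1 // r0:2,r1:3,r2:Add1,r3:6
cycle 7: issue SUB r2<-Add2 // r0:2,r1:3,r2:Add2,r3:6
cycle 8: CDB Mul1=30; issue MUL r1<-Mul1 // r0:2,r1:Mul1,r2:Add2,r3:6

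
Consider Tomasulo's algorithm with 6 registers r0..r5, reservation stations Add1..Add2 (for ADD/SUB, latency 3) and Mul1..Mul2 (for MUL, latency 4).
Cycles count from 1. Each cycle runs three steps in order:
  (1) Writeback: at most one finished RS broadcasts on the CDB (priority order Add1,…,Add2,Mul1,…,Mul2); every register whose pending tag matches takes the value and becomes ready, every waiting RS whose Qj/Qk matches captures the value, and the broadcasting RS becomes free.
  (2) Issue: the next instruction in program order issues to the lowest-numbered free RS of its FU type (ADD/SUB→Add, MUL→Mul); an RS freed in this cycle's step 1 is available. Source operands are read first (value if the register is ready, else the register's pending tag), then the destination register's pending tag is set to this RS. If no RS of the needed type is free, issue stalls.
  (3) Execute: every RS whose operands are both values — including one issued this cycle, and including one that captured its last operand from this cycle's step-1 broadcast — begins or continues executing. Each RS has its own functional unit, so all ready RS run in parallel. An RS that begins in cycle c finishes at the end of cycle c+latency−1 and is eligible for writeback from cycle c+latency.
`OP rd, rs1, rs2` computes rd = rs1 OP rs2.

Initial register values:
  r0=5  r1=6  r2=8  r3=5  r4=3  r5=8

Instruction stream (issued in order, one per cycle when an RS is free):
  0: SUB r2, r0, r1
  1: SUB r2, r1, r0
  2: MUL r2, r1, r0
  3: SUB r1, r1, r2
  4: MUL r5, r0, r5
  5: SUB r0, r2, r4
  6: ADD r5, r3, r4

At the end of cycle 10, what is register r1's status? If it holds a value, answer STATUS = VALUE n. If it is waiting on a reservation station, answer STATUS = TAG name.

  c1: issue SUB r2<-Add1  regs: r0:5,r1:6,r2:Add1,r3:5,r4:3,r5:8
  c2: issue SUB r2<-Add2  regs: r0:5,r1:6,r2:Add2,r3:5,r4:3,r5:8
  c3: issue MUL r2<-Mul1  regs: r0:5,r1:6,r2:Mul1,r3:5,r4:3,r5:8
  c4: CDB Add1=-1; issue SUB r1<-Add1  regs: r0:5,r1:Add1,r2:Mul1,r3:5,r4:3,r5:8
  c5: CDB Add2=1; issue MUL r5<-Mul2  regs: r0:5,r1:Add1,r2:Mul1,r3:5,r4:3,r5:Mul2
  c6: issue SUB r0<-Add2  regs: r0:Add2,r1:Add1,r2:Mul1,r3:5,r4:3,r5:Mul2
  c7: CDB Mul1=30; stall  regs: r0:Add2,r1:Add1,r2:30,r3:5,r4:3,r5:Mul2
  c8: stall  regs: r0:Add2,r1:Add1,r2:30,r3:5,r4:3,r5:Mul2
  c9: CDB Mul2=40; stall  regs: r0:Add2,r1:Add1,r2:30,r3:5,r4:3,r5:40
  c10: CDB Add1=-24; issue ADD r5<-Add1  regs: r0:Add2,r1:-24,r2:30,r3:5,r4:3,r5:Add1

STATUS = VALUE -24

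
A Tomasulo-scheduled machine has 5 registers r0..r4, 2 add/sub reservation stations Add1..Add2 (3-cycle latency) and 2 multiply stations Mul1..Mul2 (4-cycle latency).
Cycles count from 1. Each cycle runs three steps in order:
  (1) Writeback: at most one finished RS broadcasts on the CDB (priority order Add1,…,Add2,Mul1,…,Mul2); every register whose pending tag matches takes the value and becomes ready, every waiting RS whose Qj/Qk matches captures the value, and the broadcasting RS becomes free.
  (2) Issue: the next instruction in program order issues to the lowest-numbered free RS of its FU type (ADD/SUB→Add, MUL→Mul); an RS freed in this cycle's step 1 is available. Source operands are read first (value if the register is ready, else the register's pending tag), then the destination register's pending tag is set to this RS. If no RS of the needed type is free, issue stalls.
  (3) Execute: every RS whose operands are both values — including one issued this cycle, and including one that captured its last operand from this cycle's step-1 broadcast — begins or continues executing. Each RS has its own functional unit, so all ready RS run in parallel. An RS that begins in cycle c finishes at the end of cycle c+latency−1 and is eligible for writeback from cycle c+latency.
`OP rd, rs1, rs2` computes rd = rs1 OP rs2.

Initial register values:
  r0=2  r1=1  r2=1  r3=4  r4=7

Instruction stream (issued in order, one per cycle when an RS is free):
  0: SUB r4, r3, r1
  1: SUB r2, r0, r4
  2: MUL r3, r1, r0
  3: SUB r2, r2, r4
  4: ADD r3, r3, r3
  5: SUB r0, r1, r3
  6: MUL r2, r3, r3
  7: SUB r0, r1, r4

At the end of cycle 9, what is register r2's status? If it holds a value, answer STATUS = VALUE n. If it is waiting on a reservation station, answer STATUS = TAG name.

cycle 1: issue SUB r4<-Add1 // r0:2,r1:1,r2:1,r3:4,r4:Add1
cycle 2: issue SUB r2<-Add2 // r0:2,r1:1,r2:Add2,r3:4,r4:Add1
cycle 3: issue MUL r3<-Mul1 // r0:2,r1:1,r2:Add2,r3:Mul1,r4:Add1
cycle 4: CDB Add1=3; issue SUB r2<-Add1 // r0:2,r1:1,r2:Add1,r3:Mul1,r4:3
cycle 5: stall // r0:2,r1:1,r2:Add1,r3:Mul1,r4:3
cycle 6: stall // r0:2,r1:1,r2:Add1,r3:Mul1,r4:3
cycle 7: CDB Add2=-1; issue ADD r3<-Add2 // r0:2,r1:1,r2:Add1,r3:Add2,r4:3
cycle 8: CDB Mul1=2; stall // r0:2,r1:1,r2:Add1,r3:Add2,r4:3
cycle 9: stall // r0:2,r1:1,r2:Add1,r3:Add2,r4:3

STATUS = TAG Add1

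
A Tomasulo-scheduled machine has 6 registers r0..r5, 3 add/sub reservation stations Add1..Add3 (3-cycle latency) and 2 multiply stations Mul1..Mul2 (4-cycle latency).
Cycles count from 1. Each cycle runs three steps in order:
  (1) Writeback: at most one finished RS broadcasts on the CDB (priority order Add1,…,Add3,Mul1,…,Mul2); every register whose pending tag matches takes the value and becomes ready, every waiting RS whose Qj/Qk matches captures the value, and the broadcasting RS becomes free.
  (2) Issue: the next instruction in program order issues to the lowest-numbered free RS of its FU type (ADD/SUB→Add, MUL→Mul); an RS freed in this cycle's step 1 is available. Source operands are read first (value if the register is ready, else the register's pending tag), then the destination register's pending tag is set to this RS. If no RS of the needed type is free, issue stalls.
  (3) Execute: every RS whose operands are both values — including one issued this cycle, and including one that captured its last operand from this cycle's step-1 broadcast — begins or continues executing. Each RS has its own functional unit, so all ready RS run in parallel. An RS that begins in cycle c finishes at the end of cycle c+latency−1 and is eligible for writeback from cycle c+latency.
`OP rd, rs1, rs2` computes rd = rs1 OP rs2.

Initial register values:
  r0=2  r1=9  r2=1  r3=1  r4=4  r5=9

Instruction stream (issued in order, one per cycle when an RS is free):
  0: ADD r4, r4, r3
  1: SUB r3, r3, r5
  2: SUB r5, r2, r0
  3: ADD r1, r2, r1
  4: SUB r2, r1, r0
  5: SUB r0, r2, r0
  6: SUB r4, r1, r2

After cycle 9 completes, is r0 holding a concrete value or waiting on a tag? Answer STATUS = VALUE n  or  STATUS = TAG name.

cycle 1: issue ADD r4<-Add1 // r0:2,r1:9,r2:1,r3:1,r4:Add1,r5:9
cycle 2: issue SUB r3<-Add2 // r0:2,r1:9,r2:1,r3:Add2,r4:Add1,r5:9
cycle 3: issue SUB r5<-Add3 // r0:2,r1:9,r2:1,r3:Add2,r4:Add1,r5:Add3
cycle 4: CDB Add1=5; issue ADD r1<-Add1 // r0:2,r1:Add1,r2:1,r3:Add2,r4:5,r5:Add3
cycle 5: CDB Add2=-8; issue SUB r2<-Add2 // r0:2,r1:Add1,r2:Add2,r3:-8,r4:5,r5:Add3
cycle 6: CDB Add3=-1; issue SUB r0<-Add3 // r0:Add3,r1:Add1,r2:Add2,r3:-8,r4:5,r5:-1
cycle 7: CDB Add1=10; issue SUB r4<-Add1 // r0:Add3,r1:10,r2:Add2,r3:-8,r4:Add1,r5:-1
cycle 8: - // r0:Add3,r1:10,r2:Add2,r3:-8,r4:Add1,r5:-1
cycle 9: - // r0:Add3,r1:10,r2:Add2,r3:-8,r4:Add1,r5:-1

STATUS = TAG Add3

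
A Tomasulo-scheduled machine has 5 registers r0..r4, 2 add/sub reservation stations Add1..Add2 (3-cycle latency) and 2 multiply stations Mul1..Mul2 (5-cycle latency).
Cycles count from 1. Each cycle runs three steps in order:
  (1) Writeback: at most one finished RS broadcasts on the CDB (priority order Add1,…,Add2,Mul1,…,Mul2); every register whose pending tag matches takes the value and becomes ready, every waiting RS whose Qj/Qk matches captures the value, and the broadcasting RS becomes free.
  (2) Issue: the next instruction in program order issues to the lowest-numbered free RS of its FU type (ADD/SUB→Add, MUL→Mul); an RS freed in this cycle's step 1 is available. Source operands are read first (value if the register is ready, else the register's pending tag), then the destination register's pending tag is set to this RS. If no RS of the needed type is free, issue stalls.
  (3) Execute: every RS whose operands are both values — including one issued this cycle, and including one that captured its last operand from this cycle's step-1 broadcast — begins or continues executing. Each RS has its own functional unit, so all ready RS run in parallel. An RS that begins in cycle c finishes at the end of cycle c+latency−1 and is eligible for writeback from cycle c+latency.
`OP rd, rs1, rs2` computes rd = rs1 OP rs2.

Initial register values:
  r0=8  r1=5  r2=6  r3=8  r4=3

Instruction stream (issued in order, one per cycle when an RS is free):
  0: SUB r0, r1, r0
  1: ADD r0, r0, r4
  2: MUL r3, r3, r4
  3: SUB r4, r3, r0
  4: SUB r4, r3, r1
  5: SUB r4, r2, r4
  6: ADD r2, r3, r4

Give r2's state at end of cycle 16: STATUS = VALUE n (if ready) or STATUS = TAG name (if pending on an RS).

STATUS = TAG Add2

  c1: issue SUB r0<-Add1  regs: r0:Add1,r1:5,r2:6,r3:8,r4:3
  c2: issue ADD r0<-Add2  regs: r0:Add2,r1:5,r2:6,r3:8,r4:3
  c3: issue MUL r3<-Mul1  regs: r0:Add2,r1:5,r2:6,r3:Mul1,r4:3
  c4: CDB Add1=-3; issue SUB r4<-Add1  regs: r0:Add2,r1:5,r2:6,r3:Mul1,r4:Add1
  c5: stall  regs: r0:Add2,r1:5,r2:6,r3:Mul1,r4:Add1
  c6: stall  regs: r0:Add2,r1:5,r2:6,r3:Mul1,r4:Add1
  c7: CDB Add2=0; issue SUB r4<-Add2  regs: r0:0,r1:5,r2:6,r3:Mul1,r4:Add2
  c8: CDB Mul1=24; stall  regs: r0:0,r1:5,r2:6,r3:24,r4:Add2
  c9: stall  regs: r0:0,r1:5,r2:6,r3:24,r4:Add2
  c10: stall  regs: r0:0,r1:5,r2:6,r3:24,r4:Add2
  c11: CDB Add1=24; issue SUB r4<-Add1  regs: r0:0,r1:5,r2:6,r3:24,r4:Add1
  c12: CDB Add2=19; issue ADD r2<-Add2  regs: r0:0,r1:5,r2:Add2,r3:24,r4:Add1
  c13: -  regs: r0:0,r1:5,r2:Add2,r3:24,r4:Add1
  c14: -  regs: r0:0,r1:5,r2:Add2,r3:24,r4:Add1
  c15: CDB Add1=-13  regs: r0:0,r1:5,r2:Add2,r3:24,r4:-13
  c16: -  regs: r0:0,r1:5,r2:Add2,r3:24,r4:-13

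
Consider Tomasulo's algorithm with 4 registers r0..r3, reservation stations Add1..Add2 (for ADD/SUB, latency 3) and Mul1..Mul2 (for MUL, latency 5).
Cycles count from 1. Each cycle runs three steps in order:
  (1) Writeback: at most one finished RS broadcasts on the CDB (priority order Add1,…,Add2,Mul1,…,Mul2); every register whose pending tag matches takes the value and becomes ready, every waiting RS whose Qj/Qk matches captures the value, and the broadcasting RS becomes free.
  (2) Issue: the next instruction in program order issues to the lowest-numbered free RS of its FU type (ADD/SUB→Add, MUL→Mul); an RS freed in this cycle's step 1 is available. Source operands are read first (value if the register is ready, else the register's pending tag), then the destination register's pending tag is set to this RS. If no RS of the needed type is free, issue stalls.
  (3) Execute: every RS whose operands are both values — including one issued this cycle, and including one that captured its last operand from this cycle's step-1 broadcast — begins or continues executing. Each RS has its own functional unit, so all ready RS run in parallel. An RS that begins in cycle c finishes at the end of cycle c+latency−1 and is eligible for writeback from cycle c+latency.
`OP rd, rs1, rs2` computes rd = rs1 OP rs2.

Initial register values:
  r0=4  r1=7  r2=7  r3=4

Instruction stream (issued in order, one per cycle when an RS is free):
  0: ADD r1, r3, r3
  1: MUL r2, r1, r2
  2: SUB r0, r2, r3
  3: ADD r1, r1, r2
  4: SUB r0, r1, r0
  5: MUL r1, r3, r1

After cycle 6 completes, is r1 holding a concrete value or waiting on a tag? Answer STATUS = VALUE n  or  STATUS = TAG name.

cycle 1: issue ADD r1<-Add1 // r0:4,r1:Add1,r2:7,r3:4
cycle 2: issue MUL r2<-Mul1 // r0:4,r1:Add1,r2:Mul1,r3:4
cycle 3: issue SUB r0<-Add2 // r0:Add2,r1:Add1,r2:Mul1,r3:4
cycle 4: CDB Add1=8; issue ADD r1<-Add1 // r0:Add2,r1:Add1,r2:Mul1,r3:4
cycle 5: stall // r0:Add2,r1:Add1,r2:Mul1,r3:4
cycle 6: stall // r0:Add2,r1:Add1,r2:Mul1,r3:4

STATUS = TAG Add1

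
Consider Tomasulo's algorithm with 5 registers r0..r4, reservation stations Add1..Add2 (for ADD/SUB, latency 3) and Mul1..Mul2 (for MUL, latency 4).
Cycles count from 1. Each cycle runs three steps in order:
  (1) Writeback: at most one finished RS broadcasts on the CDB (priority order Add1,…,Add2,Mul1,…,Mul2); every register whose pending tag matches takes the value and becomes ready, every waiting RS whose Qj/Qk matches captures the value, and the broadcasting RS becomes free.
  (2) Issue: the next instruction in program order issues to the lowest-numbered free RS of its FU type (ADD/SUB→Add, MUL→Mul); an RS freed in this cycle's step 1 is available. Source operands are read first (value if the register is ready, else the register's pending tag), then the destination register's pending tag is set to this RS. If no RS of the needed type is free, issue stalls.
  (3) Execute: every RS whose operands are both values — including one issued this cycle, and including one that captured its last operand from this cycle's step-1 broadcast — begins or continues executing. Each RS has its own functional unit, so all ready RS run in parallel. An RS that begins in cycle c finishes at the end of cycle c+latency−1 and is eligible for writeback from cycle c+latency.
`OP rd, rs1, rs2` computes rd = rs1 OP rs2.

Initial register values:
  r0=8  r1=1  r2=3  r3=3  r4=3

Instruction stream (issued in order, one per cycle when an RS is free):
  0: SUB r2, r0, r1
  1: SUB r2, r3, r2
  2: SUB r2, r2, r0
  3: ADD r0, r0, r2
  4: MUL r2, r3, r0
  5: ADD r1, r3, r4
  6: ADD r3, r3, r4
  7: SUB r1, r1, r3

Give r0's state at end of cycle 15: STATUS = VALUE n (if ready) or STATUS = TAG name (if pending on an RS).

c1: issue SUB r2<-Add1 | r0:8,r1:1,r2:Add1,r3:3,r4:3
c2: issue SUB r2<-Add2 | r0:8,r1:1,r2:Add2,r3:3,r4:3
c3: stall | r0:8,r1:1,r2:Add2,r3:3,r4:3
c4: CDB Add1=7; issue SUB r2<-Add1 | r0:8,r1:1,r2:Add1,r3:3,r4:3
c5: stall | r0:8,r1:1,r2:Add1,r3:3,r4:3
c6: stall | r0:8,r1:1,r2:Add1,r3:3,r4:3
c7: CDB Add2=-4; issue ADD r0<-Add2 | r0:Add2,r1:1,r2:Add1,r3:3,r4:3
c8: issue MUL r2<-Mul1 | r0:Add2,r1:1,r2:Mul1,r3:3,r4:3
c9: stall | r0:Add2,r1:1,r2:Mul1,r3:3,r4:3
c10: CDB Add1=-12; issue ADD r1<-Add1 | r0:Add2,r1:Add1,r2:Mul1,r3:3,r4:3
c11: stall | r0:Add2,r1:Add1,r2:Mul1,r3:3,r4:3
c12: stall | r0:Add2,r1:Add1,r2:Mul1,r3:3,r4:3
c13: CDB Add1=6; issue ADD r3<-Add1 | r0:Add2,r1:6,r2:Mul1,r3:Add1,r4:3
c14: CDB Add2=-4; issue SUB r1<-Add2 | r0:-4,r1:Add2,r2:Mul1,r3:Add1,r4:3
c15: - | r0:-4,r1:Add2,r2:Mul1,r3:Add1,r4:3

STATUS = VALUE -4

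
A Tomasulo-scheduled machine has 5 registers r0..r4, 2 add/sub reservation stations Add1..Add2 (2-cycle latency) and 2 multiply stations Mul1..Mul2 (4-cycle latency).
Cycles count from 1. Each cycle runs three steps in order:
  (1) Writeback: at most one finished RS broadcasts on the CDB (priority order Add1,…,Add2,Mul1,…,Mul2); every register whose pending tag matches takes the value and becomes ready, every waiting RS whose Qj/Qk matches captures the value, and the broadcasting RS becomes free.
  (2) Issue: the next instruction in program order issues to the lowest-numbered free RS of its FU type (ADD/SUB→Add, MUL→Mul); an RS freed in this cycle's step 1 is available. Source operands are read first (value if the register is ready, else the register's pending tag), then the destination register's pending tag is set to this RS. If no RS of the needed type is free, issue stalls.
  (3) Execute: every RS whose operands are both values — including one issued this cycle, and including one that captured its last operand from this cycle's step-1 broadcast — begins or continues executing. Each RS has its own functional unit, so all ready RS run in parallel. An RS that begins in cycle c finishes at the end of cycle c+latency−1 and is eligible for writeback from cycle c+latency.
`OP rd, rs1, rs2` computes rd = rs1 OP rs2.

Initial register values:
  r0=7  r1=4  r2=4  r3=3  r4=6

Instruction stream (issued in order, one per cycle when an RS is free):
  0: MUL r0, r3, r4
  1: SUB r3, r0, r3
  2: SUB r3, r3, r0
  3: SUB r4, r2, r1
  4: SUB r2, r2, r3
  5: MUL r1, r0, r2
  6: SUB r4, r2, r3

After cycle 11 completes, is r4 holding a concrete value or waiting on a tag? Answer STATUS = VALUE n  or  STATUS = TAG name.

  c1: issue MUL r0<-Mul1  regs: r0:Mul1,r1:4,r2:4,r3:3,r4:6
  c2: issue SUB r3<-Add1  regs: r0:Mul1,r1:4,r2:4,r3:Add1,r4:6
  c3: issue SUB r3<-Add2  regs: r0:Mul1,r1:4,r2:4,r3:Add2,r4:6
  c4: stall  regs: r0:Mul1,r1:4,r2:4,r3:Add2,r4:6
  c5: CDB Mul1=18; stall  regs: r0:18,r1:4,r2:4,r3:Add2,r4:6
  c6: stall  regs: r0:18,r1:4,r2:4,r3:Add2,r4:6
  c7: CDB Add1=15; issue SUB r4<-Add1  regs: r0:18,r1:4,r2:4,r3:Add2,r4:Add1
  c8: stall  regs: r0:18,r1:4,r2:4,r3:Add2,r4:Add1
  c9: CDB Add1=0; issue SUB r2<-Add1  regs: r0:18,r1:4,r2:Add1,r3:Add2,r4:0
  c10: CDB Add2=-3; issue MUL r1<-Mul1  regs: r0:18,r1:Mul1,r2:Add1,r3:-3,r4:0
  c11: issue SUB r4<-Add2  regs: r0:18,r1:Mul1,r2:Add1,r3:-3,r4:Add2

STATUS = TAG Add2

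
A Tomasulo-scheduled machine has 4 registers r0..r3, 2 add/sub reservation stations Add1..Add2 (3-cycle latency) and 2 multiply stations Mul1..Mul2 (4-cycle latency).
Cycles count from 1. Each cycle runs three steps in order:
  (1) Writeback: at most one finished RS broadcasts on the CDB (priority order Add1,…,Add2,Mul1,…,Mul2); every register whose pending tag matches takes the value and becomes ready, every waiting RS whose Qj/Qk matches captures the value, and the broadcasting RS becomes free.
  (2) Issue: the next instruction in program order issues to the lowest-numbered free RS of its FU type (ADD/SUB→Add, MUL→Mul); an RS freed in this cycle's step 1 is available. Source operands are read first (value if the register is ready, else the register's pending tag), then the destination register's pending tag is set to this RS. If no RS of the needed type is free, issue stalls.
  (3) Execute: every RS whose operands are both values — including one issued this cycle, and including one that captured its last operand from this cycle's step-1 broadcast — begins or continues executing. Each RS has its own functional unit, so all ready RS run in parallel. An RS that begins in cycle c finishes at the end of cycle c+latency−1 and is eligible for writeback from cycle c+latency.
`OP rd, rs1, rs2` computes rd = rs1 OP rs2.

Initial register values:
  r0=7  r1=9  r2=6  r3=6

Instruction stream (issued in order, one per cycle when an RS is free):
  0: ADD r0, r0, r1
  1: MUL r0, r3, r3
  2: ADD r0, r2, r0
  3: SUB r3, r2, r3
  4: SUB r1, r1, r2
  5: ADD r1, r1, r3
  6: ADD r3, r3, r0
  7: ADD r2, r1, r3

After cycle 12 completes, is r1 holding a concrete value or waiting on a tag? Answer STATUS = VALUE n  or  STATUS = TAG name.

STATUS = TAG Add2

c1: issue ADD r0<-Add1 | r0:Add1,r1:9,r2:6,r3:6
c2: issue MUL r0<-Mul1 | r0:Mul1,r1:9,r2:6,r3:6
c3: issue ADD r0<-Add2 | r0:Add2,r1:9,r2:6,r3:6
c4: CDB Add1=16; issue SUB r3<-Add1 | r0:Add2,r1:9,r2:6,r3:Add1
c5: stall | r0:Add2,r1:9,r2:6,r3:Add1
c6: CDB Mul1=36; stall | r0:Add2,r1:9,r2:6,r3:Add1
c7: CDB Add1=0; issue SUB r1<-Add1 | r0:Add2,r1:Add1,r2:6,r3:0
c8: stall | r0:Add2,r1:Add1,r2:6,r3:0
c9: CDB Add2=42; issue ADD r1<-Add2 | r0:42,r1:Add2,r2:6,r3:0
c10: CDB Add1=3; issue ADD r3<-Add1 | r0:42,r1:Add2,r2:6,r3:Add1
c11: stall | r0:42,r1:Add2,r2:6,r3:Add1
c12: stall | r0:42,r1:Add2,r2:6,r3:Add1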